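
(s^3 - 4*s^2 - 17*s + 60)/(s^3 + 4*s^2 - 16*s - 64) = (s^2 - 8*s + 15)/(s^2 - 16)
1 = 1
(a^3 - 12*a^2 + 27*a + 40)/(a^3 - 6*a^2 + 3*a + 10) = (a - 8)/(a - 2)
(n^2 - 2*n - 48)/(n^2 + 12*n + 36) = (n - 8)/(n + 6)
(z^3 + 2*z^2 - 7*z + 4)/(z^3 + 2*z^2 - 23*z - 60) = (z^2 - 2*z + 1)/(z^2 - 2*z - 15)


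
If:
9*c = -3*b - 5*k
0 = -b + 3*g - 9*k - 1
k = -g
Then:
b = -12*k - 1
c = 31*k/9 + 1/3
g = -k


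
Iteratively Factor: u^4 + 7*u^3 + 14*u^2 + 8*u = (u + 1)*(u^3 + 6*u^2 + 8*u) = (u + 1)*(u + 4)*(u^2 + 2*u) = u*(u + 1)*(u + 4)*(u + 2)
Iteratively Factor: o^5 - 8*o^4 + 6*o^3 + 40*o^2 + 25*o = (o + 1)*(o^4 - 9*o^3 + 15*o^2 + 25*o) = o*(o + 1)*(o^3 - 9*o^2 + 15*o + 25) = o*(o - 5)*(o + 1)*(o^2 - 4*o - 5) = o*(o - 5)^2*(o + 1)*(o + 1)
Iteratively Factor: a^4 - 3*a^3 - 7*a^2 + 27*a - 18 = (a + 3)*(a^3 - 6*a^2 + 11*a - 6) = (a - 1)*(a + 3)*(a^2 - 5*a + 6) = (a - 2)*(a - 1)*(a + 3)*(a - 3)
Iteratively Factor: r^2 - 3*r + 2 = (r - 2)*(r - 1)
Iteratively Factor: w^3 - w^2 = (w)*(w^2 - w) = w*(w - 1)*(w)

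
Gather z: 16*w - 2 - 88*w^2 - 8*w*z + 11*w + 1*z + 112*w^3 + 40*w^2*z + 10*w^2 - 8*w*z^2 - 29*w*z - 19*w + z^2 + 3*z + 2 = 112*w^3 - 78*w^2 + 8*w + z^2*(1 - 8*w) + z*(40*w^2 - 37*w + 4)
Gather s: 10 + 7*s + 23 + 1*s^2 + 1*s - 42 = s^2 + 8*s - 9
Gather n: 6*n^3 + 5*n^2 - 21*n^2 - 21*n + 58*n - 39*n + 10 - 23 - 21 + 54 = 6*n^3 - 16*n^2 - 2*n + 20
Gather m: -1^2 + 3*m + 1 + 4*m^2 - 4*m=4*m^2 - m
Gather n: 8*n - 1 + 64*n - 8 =72*n - 9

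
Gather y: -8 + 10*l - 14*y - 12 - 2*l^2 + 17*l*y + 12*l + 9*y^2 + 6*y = -2*l^2 + 22*l + 9*y^2 + y*(17*l - 8) - 20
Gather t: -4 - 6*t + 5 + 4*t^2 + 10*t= 4*t^2 + 4*t + 1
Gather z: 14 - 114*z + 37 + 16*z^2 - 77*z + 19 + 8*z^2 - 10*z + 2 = 24*z^2 - 201*z + 72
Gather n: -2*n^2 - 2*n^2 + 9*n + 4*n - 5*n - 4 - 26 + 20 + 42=-4*n^2 + 8*n + 32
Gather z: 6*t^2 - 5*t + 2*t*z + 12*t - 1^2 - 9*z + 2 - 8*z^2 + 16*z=6*t^2 + 7*t - 8*z^2 + z*(2*t + 7) + 1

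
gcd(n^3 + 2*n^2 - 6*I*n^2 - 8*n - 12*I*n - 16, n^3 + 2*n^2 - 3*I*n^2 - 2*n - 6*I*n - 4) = n^2 + n*(2 - 2*I) - 4*I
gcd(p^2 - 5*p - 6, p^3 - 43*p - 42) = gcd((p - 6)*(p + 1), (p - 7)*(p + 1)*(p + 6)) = p + 1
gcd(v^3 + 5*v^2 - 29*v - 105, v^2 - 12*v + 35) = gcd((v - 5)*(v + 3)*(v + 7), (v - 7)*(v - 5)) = v - 5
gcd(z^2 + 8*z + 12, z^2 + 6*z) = z + 6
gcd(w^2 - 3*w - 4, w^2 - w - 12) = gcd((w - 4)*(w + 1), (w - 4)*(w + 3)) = w - 4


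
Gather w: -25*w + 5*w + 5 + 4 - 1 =8 - 20*w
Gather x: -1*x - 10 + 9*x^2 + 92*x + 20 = 9*x^2 + 91*x + 10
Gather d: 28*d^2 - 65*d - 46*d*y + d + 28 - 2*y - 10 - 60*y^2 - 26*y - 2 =28*d^2 + d*(-46*y - 64) - 60*y^2 - 28*y + 16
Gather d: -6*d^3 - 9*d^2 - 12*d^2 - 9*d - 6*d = -6*d^3 - 21*d^2 - 15*d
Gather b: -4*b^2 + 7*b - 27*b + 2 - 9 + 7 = -4*b^2 - 20*b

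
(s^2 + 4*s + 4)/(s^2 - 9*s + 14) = (s^2 + 4*s + 4)/(s^2 - 9*s + 14)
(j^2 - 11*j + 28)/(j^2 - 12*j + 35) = (j - 4)/(j - 5)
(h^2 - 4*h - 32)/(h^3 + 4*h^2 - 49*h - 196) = (h - 8)/(h^2 - 49)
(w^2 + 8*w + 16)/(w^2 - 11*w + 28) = (w^2 + 8*w + 16)/(w^2 - 11*w + 28)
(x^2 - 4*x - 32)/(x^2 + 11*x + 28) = (x - 8)/(x + 7)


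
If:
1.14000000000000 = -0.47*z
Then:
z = -2.43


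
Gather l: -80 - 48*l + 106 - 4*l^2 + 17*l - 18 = -4*l^2 - 31*l + 8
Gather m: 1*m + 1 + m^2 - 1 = m^2 + m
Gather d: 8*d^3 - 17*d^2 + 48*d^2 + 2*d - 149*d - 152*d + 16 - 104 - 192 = 8*d^3 + 31*d^2 - 299*d - 280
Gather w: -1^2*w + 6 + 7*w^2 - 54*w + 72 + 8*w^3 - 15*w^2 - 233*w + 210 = 8*w^3 - 8*w^2 - 288*w + 288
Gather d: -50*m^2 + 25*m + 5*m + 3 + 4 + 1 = -50*m^2 + 30*m + 8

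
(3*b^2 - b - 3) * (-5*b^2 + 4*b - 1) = -15*b^4 + 17*b^3 + 8*b^2 - 11*b + 3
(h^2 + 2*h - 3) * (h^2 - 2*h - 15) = h^4 - 22*h^2 - 24*h + 45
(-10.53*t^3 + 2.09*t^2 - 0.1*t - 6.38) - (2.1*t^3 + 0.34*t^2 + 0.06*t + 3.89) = -12.63*t^3 + 1.75*t^2 - 0.16*t - 10.27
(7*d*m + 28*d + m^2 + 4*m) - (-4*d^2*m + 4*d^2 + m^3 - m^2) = 4*d^2*m - 4*d^2 + 7*d*m + 28*d - m^3 + 2*m^2 + 4*m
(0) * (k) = 0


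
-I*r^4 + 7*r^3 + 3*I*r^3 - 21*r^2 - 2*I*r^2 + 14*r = r*(r - 2)*(r + 7*I)*(-I*r + I)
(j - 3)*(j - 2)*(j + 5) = j^3 - 19*j + 30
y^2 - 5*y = y*(y - 5)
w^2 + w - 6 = (w - 2)*(w + 3)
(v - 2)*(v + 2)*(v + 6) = v^3 + 6*v^2 - 4*v - 24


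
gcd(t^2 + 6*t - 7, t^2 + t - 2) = t - 1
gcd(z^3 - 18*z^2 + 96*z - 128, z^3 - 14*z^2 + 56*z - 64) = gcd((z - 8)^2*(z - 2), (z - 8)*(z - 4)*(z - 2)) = z^2 - 10*z + 16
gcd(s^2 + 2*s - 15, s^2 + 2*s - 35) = 1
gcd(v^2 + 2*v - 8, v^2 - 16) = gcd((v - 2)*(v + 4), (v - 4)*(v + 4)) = v + 4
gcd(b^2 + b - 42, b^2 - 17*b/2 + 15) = b - 6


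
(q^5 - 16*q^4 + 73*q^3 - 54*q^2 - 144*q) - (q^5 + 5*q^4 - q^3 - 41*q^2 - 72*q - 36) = -21*q^4 + 74*q^3 - 13*q^2 - 72*q + 36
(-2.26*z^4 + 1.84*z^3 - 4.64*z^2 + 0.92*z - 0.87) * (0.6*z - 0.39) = -1.356*z^5 + 1.9854*z^4 - 3.5016*z^3 + 2.3616*z^2 - 0.8808*z + 0.3393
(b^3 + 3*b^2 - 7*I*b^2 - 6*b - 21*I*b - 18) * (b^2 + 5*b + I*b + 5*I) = b^5 + 8*b^4 - 6*I*b^4 + 16*b^3 - 48*I*b^3 + 8*b^2 - 96*I*b^2 + 15*b - 48*I*b - 90*I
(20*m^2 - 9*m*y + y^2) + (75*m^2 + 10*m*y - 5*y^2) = 95*m^2 + m*y - 4*y^2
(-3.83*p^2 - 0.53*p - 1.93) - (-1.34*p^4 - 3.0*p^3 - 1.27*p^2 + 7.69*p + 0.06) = 1.34*p^4 + 3.0*p^3 - 2.56*p^2 - 8.22*p - 1.99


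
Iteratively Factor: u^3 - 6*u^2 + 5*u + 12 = (u - 3)*(u^2 - 3*u - 4) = (u - 4)*(u - 3)*(u + 1)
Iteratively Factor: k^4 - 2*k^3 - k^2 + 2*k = (k - 1)*(k^3 - k^2 - 2*k) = (k - 2)*(k - 1)*(k^2 + k) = (k - 2)*(k - 1)*(k + 1)*(k)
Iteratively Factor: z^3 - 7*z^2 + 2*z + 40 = (z + 2)*(z^2 - 9*z + 20) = (z - 5)*(z + 2)*(z - 4)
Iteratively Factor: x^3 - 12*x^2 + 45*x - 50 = (x - 2)*(x^2 - 10*x + 25) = (x - 5)*(x - 2)*(x - 5)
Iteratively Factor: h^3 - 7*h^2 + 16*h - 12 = (h - 3)*(h^2 - 4*h + 4) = (h - 3)*(h - 2)*(h - 2)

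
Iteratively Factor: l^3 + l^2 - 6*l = (l - 2)*(l^2 + 3*l) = l*(l - 2)*(l + 3)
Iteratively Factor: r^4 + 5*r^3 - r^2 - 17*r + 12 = (r + 3)*(r^3 + 2*r^2 - 7*r + 4) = (r - 1)*(r + 3)*(r^2 + 3*r - 4) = (r - 1)*(r + 3)*(r + 4)*(r - 1)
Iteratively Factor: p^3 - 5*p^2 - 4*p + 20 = (p - 5)*(p^2 - 4) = (p - 5)*(p + 2)*(p - 2)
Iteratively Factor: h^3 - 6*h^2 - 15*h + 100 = (h + 4)*(h^2 - 10*h + 25) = (h - 5)*(h + 4)*(h - 5)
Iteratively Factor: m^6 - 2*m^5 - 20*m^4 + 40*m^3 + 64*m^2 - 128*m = (m - 2)*(m^5 - 20*m^3 + 64*m) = (m - 2)*(m + 2)*(m^4 - 2*m^3 - 16*m^2 + 32*m) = (m - 2)^2*(m + 2)*(m^3 - 16*m) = (m - 2)^2*(m + 2)*(m + 4)*(m^2 - 4*m) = m*(m - 2)^2*(m + 2)*(m + 4)*(m - 4)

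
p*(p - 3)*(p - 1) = p^3 - 4*p^2 + 3*p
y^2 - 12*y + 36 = (y - 6)^2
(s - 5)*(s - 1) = s^2 - 6*s + 5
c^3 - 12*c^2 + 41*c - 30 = (c - 6)*(c - 5)*(c - 1)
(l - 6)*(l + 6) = l^2 - 36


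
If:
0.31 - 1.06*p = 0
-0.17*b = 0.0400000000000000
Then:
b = -0.24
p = 0.29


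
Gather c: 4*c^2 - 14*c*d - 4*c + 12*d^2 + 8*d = 4*c^2 + c*(-14*d - 4) + 12*d^2 + 8*d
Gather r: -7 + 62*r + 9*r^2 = 9*r^2 + 62*r - 7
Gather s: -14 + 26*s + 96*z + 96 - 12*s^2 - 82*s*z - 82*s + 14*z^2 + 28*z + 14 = -12*s^2 + s*(-82*z - 56) + 14*z^2 + 124*z + 96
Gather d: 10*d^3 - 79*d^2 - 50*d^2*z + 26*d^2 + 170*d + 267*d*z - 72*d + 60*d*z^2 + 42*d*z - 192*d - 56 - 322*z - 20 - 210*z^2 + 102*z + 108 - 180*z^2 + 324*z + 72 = 10*d^3 + d^2*(-50*z - 53) + d*(60*z^2 + 309*z - 94) - 390*z^2 + 104*z + 104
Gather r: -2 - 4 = -6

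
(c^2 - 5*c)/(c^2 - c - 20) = c/(c + 4)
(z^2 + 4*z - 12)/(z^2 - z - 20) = (-z^2 - 4*z + 12)/(-z^2 + z + 20)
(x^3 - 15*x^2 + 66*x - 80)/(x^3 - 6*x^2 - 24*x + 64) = (x - 5)/(x + 4)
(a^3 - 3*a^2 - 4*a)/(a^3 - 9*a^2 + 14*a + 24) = a/(a - 6)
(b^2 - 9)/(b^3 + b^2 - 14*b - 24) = (b - 3)/(b^2 - 2*b - 8)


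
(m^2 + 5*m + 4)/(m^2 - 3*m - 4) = (m + 4)/(m - 4)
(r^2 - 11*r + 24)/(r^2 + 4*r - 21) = (r - 8)/(r + 7)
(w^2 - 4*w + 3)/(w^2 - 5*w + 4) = (w - 3)/(w - 4)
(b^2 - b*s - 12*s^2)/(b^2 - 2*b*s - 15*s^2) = (-b + 4*s)/(-b + 5*s)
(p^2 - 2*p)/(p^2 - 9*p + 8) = p*(p - 2)/(p^2 - 9*p + 8)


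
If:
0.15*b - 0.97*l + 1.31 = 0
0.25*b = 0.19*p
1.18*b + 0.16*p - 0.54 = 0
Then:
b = 0.39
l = 1.41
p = 0.51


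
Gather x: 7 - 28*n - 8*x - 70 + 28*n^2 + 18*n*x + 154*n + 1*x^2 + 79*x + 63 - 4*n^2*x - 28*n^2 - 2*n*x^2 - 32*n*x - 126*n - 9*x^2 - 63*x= x^2*(-2*n - 8) + x*(-4*n^2 - 14*n + 8)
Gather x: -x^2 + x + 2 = -x^2 + x + 2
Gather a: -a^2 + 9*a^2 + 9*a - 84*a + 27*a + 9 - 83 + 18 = 8*a^2 - 48*a - 56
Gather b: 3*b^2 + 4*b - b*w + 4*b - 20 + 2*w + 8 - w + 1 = 3*b^2 + b*(8 - w) + w - 11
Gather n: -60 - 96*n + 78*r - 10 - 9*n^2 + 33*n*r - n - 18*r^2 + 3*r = -9*n^2 + n*(33*r - 97) - 18*r^2 + 81*r - 70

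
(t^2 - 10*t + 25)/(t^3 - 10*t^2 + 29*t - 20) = (t - 5)/(t^2 - 5*t + 4)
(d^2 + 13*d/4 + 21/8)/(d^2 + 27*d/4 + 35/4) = (d + 3/2)/(d + 5)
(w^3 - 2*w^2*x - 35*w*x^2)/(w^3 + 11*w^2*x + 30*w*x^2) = (w - 7*x)/(w + 6*x)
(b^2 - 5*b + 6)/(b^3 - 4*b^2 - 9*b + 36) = (b - 2)/(b^2 - b - 12)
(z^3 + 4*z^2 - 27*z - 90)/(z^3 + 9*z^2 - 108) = (z^2 - 2*z - 15)/(z^2 + 3*z - 18)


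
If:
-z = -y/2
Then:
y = 2*z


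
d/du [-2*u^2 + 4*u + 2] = 4 - 4*u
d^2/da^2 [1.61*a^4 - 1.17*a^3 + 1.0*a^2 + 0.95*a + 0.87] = 19.32*a^2 - 7.02*a + 2.0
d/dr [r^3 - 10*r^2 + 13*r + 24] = 3*r^2 - 20*r + 13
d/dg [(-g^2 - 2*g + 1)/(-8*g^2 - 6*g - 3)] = 2*(-5*g^2 + 11*g + 6)/(64*g^4 + 96*g^3 + 84*g^2 + 36*g + 9)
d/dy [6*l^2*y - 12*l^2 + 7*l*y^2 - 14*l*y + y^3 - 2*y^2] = 6*l^2 + 14*l*y - 14*l + 3*y^2 - 4*y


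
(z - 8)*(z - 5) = z^2 - 13*z + 40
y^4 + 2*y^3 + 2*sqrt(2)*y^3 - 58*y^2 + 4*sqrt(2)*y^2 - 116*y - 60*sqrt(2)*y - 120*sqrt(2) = (y + 2)*(y - 5*sqrt(2))*(y + sqrt(2))*(y + 6*sqrt(2))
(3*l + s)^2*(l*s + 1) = 9*l^3*s + 6*l^2*s^2 + 9*l^2 + l*s^3 + 6*l*s + s^2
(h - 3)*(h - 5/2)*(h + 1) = h^3 - 9*h^2/2 + 2*h + 15/2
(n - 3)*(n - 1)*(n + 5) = n^3 + n^2 - 17*n + 15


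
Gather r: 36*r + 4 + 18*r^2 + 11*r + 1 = 18*r^2 + 47*r + 5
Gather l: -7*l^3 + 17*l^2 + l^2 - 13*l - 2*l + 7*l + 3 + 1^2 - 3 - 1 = -7*l^3 + 18*l^2 - 8*l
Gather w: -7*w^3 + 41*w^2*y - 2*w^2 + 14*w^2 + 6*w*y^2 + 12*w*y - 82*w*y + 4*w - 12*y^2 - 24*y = -7*w^3 + w^2*(41*y + 12) + w*(6*y^2 - 70*y + 4) - 12*y^2 - 24*y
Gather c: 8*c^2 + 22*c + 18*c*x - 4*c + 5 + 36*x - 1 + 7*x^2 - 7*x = 8*c^2 + c*(18*x + 18) + 7*x^2 + 29*x + 4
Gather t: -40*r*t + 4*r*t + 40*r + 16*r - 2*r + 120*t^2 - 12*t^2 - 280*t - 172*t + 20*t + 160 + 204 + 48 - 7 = 54*r + 108*t^2 + t*(-36*r - 432) + 405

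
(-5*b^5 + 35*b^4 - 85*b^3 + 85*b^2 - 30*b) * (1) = -5*b^5 + 35*b^4 - 85*b^3 + 85*b^2 - 30*b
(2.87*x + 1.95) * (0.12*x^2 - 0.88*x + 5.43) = 0.3444*x^3 - 2.2916*x^2 + 13.8681*x + 10.5885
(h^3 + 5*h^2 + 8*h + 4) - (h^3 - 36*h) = 5*h^2 + 44*h + 4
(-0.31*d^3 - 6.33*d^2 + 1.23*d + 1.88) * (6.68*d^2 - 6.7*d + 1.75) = -2.0708*d^5 - 40.2074*d^4 + 50.0849*d^3 - 6.7601*d^2 - 10.4435*d + 3.29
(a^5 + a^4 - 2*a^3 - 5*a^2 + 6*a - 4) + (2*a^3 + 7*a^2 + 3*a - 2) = a^5 + a^4 + 2*a^2 + 9*a - 6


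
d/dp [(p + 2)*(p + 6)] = 2*p + 8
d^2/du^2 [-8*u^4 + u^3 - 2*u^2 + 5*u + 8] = -96*u^2 + 6*u - 4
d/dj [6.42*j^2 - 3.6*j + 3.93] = 12.84*j - 3.6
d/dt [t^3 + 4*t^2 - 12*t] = 3*t^2 + 8*t - 12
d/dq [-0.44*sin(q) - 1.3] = -0.44*cos(q)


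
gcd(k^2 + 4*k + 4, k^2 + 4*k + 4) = k^2 + 4*k + 4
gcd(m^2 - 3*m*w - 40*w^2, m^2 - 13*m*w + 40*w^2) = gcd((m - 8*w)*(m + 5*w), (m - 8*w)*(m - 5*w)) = -m + 8*w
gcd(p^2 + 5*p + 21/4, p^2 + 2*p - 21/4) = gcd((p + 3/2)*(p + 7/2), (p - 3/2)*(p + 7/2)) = p + 7/2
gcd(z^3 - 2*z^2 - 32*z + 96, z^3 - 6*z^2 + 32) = z^2 - 8*z + 16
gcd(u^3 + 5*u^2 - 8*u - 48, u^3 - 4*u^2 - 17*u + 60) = u^2 + u - 12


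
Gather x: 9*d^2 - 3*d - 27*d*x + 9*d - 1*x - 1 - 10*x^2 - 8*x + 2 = 9*d^2 + 6*d - 10*x^2 + x*(-27*d - 9) + 1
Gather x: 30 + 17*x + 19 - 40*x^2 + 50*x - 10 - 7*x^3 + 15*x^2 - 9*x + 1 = -7*x^3 - 25*x^2 + 58*x + 40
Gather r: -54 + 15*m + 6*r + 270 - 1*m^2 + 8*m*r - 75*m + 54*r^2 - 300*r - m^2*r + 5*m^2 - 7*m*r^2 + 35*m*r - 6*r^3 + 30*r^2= 4*m^2 - 60*m - 6*r^3 + r^2*(84 - 7*m) + r*(-m^2 + 43*m - 294) + 216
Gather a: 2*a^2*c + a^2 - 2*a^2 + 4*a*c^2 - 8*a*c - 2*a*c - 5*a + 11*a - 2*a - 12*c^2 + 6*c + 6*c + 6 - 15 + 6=a^2*(2*c - 1) + a*(4*c^2 - 10*c + 4) - 12*c^2 + 12*c - 3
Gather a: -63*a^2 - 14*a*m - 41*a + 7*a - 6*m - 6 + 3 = -63*a^2 + a*(-14*m - 34) - 6*m - 3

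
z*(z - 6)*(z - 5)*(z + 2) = z^4 - 9*z^3 + 8*z^2 + 60*z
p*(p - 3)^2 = p^3 - 6*p^2 + 9*p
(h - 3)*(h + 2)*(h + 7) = h^3 + 6*h^2 - 13*h - 42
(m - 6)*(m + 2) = m^2 - 4*m - 12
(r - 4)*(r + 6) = r^2 + 2*r - 24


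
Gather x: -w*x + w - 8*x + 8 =w + x*(-w - 8) + 8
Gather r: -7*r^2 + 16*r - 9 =-7*r^2 + 16*r - 9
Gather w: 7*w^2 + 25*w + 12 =7*w^2 + 25*w + 12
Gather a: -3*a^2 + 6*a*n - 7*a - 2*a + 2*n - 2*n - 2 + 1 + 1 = -3*a^2 + a*(6*n - 9)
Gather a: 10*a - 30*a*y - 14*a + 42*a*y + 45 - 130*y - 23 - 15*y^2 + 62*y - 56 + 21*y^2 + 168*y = a*(12*y - 4) + 6*y^2 + 100*y - 34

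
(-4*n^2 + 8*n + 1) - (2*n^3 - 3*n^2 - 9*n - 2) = -2*n^3 - n^2 + 17*n + 3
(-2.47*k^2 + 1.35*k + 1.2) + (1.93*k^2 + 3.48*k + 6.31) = -0.54*k^2 + 4.83*k + 7.51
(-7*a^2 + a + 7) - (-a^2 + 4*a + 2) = -6*a^2 - 3*a + 5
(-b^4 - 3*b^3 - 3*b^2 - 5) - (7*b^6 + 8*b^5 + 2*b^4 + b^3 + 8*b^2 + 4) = -7*b^6 - 8*b^5 - 3*b^4 - 4*b^3 - 11*b^2 - 9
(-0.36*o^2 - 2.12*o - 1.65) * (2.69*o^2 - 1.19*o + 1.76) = -0.9684*o^4 - 5.2744*o^3 - 2.5493*o^2 - 1.7677*o - 2.904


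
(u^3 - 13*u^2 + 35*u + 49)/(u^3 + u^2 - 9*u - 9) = (u^2 - 14*u + 49)/(u^2 - 9)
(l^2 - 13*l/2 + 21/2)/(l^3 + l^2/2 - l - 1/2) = (2*l^2 - 13*l + 21)/(2*l^3 + l^2 - 2*l - 1)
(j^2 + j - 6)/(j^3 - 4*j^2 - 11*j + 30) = 1/(j - 5)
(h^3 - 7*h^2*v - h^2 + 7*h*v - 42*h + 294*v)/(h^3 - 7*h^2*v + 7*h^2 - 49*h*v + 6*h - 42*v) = (h - 7)/(h + 1)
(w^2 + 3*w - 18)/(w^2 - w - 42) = (w - 3)/(w - 7)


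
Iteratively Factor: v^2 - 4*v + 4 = (v - 2)*(v - 2)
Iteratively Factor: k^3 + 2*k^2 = (k + 2)*(k^2) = k*(k + 2)*(k)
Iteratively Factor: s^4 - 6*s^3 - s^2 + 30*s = (s - 3)*(s^3 - 3*s^2 - 10*s) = (s - 3)*(s + 2)*(s^2 - 5*s) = s*(s - 3)*(s + 2)*(s - 5)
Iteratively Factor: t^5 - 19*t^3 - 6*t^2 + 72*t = (t + 3)*(t^4 - 3*t^3 - 10*t^2 + 24*t) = (t + 3)^2*(t^3 - 6*t^2 + 8*t) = (t - 4)*(t + 3)^2*(t^2 - 2*t) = (t - 4)*(t - 2)*(t + 3)^2*(t)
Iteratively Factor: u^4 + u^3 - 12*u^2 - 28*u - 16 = (u + 1)*(u^3 - 12*u - 16) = (u + 1)*(u + 2)*(u^2 - 2*u - 8) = (u + 1)*(u + 2)^2*(u - 4)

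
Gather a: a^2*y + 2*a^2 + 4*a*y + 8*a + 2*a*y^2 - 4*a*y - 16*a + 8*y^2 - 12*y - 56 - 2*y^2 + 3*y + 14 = a^2*(y + 2) + a*(2*y^2 - 8) + 6*y^2 - 9*y - 42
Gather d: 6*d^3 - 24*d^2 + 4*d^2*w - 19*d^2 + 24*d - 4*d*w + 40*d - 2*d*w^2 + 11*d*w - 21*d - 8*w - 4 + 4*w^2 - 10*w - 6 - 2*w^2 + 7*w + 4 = 6*d^3 + d^2*(4*w - 43) + d*(-2*w^2 + 7*w + 43) + 2*w^2 - 11*w - 6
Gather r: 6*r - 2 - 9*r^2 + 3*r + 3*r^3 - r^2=3*r^3 - 10*r^2 + 9*r - 2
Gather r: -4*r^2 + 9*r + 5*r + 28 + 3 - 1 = -4*r^2 + 14*r + 30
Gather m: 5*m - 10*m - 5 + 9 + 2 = 6 - 5*m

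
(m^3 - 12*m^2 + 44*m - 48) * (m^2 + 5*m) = m^5 - 7*m^4 - 16*m^3 + 172*m^2 - 240*m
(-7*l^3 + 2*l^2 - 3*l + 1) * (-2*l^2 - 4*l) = 14*l^5 + 24*l^4 - 2*l^3 + 10*l^2 - 4*l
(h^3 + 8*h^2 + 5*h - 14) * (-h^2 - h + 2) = -h^5 - 9*h^4 - 11*h^3 + 25*h^2 + 24*h - 28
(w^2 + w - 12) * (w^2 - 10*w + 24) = w^4 - 9*w^3 + 2*w^2 + 144*w - 288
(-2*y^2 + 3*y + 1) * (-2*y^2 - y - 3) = 4*y^4 - 4*y^3 + y^2 - 10*y - 3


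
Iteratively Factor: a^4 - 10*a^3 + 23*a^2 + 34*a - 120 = (a - 4)*(a^3 - 6*a^2 - a + 30) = (a - 4)*(a + 2)*(a^2 - 8*a + 15) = (a - 4)*(a - 3)*(a + 2)*(a - 5)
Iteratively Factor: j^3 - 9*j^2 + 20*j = (j - 5)*(j^2 - 4*j) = j*(j - 5)*(j - 4)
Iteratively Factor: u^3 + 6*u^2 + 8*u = (u + 4)*(u^2 + 2*u) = (u + 2)*(u + 4)*(u)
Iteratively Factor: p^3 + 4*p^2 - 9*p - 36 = (p - 3)*(p^2 + 7*p + 12) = (p - 3)*(p + 4)*(p + 3)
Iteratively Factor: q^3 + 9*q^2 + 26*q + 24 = (q + 4)*(q^2 + 5*q + 6) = (q + 3)*(q + 4)*(q + 2)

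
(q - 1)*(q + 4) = q^2 + 3*q - 4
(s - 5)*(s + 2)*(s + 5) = s^3 + 2*s^2 - 25*s - 50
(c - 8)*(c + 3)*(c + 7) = c^3 + 2*c^2 - 59*c - 168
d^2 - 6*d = d*(d - 6)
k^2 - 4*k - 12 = (k - 6)*(k + 2)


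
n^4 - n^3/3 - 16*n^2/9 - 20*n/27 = n*(n - 5/3)*(n + 2/3)^2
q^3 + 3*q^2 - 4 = (q - 1)*(q + 2)^2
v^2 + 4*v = v*(v + 4)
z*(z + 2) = z^2 + 2*z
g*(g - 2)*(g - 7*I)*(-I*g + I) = -I*g^4 - 7*g^3 + 3*I*g^3 + 21*g^2 - 2*I*g^2 - 14*g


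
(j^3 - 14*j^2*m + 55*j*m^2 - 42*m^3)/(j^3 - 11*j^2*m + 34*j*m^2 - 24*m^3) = (j - 7*m)/(j - 4*m)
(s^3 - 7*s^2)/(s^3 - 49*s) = s/(s + 7)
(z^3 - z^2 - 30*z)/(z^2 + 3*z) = (z^2 - z - 30)/(z + 3)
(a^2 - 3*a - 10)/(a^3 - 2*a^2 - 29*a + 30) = (a^2 - 3*a - 10)/(a^3 - 2*a^2 - 29*a + 30)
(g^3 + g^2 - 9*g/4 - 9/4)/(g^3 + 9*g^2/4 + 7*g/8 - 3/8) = 2*(2*g - 3)/(4*g - 1)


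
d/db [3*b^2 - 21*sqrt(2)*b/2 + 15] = 6*b - 21*sqrt(2)/2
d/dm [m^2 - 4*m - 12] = 2*m - 4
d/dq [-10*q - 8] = -10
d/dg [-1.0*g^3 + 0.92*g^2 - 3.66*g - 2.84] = -3.0*g^2 + 1.84*g - 3.66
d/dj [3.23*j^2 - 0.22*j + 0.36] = 6.46*j - 0.22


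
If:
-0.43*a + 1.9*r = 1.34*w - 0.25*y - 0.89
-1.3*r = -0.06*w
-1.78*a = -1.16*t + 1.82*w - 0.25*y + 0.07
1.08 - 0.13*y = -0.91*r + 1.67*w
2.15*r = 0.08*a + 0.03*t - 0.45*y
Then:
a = 0.10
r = 0.03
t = 1.27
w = 0.67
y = -0.04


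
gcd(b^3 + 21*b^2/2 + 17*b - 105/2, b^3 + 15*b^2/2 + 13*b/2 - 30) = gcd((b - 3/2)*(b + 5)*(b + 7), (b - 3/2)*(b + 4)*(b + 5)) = b^2 + 7*b/2 - 15/2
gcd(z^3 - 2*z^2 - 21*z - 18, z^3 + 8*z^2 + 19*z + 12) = z^2 + 4*z + 3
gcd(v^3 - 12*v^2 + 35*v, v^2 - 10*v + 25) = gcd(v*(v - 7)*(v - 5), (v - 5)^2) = v - 5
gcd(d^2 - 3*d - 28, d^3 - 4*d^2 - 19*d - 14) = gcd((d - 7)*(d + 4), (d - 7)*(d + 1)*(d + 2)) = d - 7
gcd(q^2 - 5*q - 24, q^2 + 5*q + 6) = q + 3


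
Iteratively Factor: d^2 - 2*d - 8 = (d - 4)*(d + 2)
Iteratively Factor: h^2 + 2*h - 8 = (h - 2)*(h + 4)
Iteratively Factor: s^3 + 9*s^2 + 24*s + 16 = (s + 4)*(s^2 + 5*s + 4) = (s + 4)^2*(s + 1)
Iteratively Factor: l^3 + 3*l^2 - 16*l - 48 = (l + 4)*(l^2 - l - 12) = (l - 4)*(l + 4)*(l + 3)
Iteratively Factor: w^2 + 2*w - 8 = (w + 4)*(w - 2)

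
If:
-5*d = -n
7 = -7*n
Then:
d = -1/5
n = -1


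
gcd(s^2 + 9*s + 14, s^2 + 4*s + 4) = s + 2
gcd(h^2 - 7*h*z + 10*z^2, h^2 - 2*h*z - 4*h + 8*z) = -h + 2*z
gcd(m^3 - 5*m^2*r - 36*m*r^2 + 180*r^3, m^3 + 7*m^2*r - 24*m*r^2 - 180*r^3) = -m^2 - m*r + 30*r^2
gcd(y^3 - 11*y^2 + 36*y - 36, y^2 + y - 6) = y - 2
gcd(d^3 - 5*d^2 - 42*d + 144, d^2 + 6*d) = d + 6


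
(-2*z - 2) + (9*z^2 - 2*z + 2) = 9*z^2 - 4*z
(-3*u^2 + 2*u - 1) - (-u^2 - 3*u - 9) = -2*u^2 + 5*u + 8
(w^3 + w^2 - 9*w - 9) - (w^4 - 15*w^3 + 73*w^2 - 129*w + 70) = -w^4 + 16*w^3 - 72*w^2 + 120*w - 79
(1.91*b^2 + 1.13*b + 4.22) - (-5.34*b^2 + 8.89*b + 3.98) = 7.25*b^2 - 7.76*b + 0.24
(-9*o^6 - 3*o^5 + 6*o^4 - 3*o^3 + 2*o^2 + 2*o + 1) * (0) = 0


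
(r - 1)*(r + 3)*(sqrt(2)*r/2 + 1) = sqrt(2)*r^3/2 + r^2 + sqrt(2)*r^2 - 3*sqrt(2)*r/2 + 2*r - 3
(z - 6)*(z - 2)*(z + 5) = z^3 - 3*z^2 - 28*z + 60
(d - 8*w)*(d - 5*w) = d^2 - 13*d*w + 40*w^2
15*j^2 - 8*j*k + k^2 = (-5*j + k)*(-3*j + k)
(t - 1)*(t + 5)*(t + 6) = t^3 + 10*t^2 + 19*t - 30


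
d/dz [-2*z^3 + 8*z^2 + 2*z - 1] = -6*z^2 + 16*z + 2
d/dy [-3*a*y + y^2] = -3*a + 2*y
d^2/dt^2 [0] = 0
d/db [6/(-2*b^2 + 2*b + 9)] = 12*(2*b - 1)/(-2*b^2 + 2*b + 9)^2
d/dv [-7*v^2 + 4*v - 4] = 4 - 14*v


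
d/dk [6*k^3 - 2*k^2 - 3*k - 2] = 18*k^2 - 4*k - 3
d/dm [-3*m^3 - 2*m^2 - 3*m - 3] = -9*m^2 - 4*m - 3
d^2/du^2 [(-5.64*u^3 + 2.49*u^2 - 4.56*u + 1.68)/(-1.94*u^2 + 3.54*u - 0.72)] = (125.723928*u^3 - 103.320288*u^2 + 48.551616*u - 16.749504)/(7.301384*u^6 - 39.969432*u^5 + 81.063288*u^4 - 74.029896*u^3 + 30.085344*u^2 - 5.505408*u + 0.373248)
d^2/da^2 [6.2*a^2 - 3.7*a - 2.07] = 12.4000000000000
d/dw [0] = 0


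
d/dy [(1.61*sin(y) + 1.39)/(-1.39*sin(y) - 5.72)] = -7.2771*cos(y)/(1.39*sin(y) + 5.72)^2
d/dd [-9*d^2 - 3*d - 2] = -18*d - 3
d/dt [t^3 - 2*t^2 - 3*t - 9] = 3*t^2 - 4*t - 3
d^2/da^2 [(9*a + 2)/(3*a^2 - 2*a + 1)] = 2*(3*(4 - 27*a)*(3*a^2 - 2*a + 1) + 4*(3*a - 1)^2*(9*a + 2))/(3*a^2 - 2*a + 1)^3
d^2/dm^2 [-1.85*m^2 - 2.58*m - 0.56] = -3.70000000000000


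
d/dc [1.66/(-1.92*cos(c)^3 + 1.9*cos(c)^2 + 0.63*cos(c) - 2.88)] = (-9.5616*cos(c)^2 + 6.308*cos(c) + 1.0458)*sin(c)/(1.92*cos(c)^3 - 1.9*cos(c)^2 - 0.63*cos(c) + 2.88)^2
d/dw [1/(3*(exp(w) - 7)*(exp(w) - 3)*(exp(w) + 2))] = (-(exp(w) - 7)*(exp(w) - 3) - (exp(w) - 7)*(exp(w) + 2) - (exp(w) - 3)*(exp(w) + 2))*exp(w)/(3*(exp(w) - 7)^2*(exp(w) - 3)^2*(exp(w) + 2)^2)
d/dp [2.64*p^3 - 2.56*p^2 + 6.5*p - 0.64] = 7.92*p^2 - 5.12*p + 6.5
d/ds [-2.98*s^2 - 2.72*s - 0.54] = -5.96*s - 2.72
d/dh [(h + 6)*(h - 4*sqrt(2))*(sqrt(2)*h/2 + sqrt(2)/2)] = 3*sqrt(2)*h^2/2 - 8*h + 7*sqrt(2)*h - 28 + 3*sqrt(2)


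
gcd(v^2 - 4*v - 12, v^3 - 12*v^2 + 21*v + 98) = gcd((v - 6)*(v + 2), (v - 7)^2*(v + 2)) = v + 2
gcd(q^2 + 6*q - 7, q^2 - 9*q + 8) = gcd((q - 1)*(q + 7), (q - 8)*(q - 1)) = q - 1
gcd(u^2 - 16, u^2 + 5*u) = 1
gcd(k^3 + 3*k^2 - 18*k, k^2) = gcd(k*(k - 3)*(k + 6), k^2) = k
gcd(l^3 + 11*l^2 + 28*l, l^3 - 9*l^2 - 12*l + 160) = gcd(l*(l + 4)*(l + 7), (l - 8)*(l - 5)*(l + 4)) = l + 4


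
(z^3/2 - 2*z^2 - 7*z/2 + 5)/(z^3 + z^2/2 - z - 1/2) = (z^2 - 3*z - 10)/(2*z^2 + 3*z + 1)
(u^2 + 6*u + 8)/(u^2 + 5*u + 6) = (u + 4)/(u + 3)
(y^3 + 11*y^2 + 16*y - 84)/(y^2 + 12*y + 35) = (y^2 + 4*y - 12)/(y + 5)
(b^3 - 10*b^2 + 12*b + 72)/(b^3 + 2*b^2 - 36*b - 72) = (b - 6)/(b + 6)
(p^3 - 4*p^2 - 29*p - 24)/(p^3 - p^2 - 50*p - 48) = (p + 3)/(p + 6)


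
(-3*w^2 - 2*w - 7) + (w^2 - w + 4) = -2*w^2 - 3*w - 3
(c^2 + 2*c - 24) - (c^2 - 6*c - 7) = 8*c - 17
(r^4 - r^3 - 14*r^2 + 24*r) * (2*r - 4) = 2*r^5 - 6*r^4 - 24*r^3 + 104*r^2 - 96*r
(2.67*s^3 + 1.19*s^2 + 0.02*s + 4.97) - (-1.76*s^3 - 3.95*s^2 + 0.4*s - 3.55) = 4.43*s^3 + 5.14*s^2 - 0.38*s + 8.52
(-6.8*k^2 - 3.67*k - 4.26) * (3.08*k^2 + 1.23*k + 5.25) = -20.944*k^4 - 19.6676*k^3 - 53.3349*k^2 - 24.5073*k - 22.365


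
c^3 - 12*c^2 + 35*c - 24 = (c - 8)*(c - 3)*(c - 1)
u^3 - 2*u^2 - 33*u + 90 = (u - 5)*(u - 3)*(u + 6)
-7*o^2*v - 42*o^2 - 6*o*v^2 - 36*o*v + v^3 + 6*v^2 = (-7*o + v)*(o + v)*(v + 6)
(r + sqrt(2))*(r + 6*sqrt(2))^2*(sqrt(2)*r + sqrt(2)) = sqrt(2)*r^4 + sqrt(2)*r^3 + 26*r^3 + 26*r^2 + 96*sqrt(2)*r^2 + 96*sqrt(2)*r + 144*r + 144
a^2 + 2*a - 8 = (a - 2)*(a + 4)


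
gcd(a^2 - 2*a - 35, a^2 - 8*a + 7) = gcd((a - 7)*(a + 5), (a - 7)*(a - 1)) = a - 7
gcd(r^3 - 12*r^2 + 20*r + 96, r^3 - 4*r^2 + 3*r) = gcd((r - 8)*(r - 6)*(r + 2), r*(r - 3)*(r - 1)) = 1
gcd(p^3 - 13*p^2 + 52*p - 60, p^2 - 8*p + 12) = p^2 - 8*p + 12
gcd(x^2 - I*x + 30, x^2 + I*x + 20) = x + 5*I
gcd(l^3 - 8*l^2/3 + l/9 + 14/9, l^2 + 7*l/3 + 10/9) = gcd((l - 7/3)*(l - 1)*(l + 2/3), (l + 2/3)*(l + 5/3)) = l + 2/3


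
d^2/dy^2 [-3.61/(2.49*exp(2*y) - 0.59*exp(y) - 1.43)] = (3.61*(4.98*exp(y) - 0.59)*(9.96*exp(y) - 1.18)*exp(y) + (35.9556*exp(y) - 2.1299)*(-2.49*exp(2*y) + 0.59*exp(y) + 1.43))*exp(y)/(-2.49*exp(2*y) + 0.59*exp(y) + 1.43)^3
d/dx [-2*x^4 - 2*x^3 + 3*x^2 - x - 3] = -8*x^3 - 6*x^2 + 6*x - 1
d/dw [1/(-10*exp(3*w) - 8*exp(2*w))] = (15*exp(w) + 8)*exp(-2*w)/(2*(5*exp(w) + 4)^2)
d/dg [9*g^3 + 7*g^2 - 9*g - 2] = 27*g^2 + 14*g - 9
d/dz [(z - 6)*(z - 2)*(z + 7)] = 3*z^2 - 2*z - 44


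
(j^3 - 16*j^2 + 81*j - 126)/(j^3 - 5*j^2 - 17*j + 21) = (j^2 - 9*j + 18)/(j^2 + 2*j - 3)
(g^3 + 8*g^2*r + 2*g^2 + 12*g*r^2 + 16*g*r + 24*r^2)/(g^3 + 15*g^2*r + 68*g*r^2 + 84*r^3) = (g + 2)/(g + 7*r)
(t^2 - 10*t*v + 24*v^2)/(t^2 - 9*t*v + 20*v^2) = (t - 6*v)/(t - 5*v)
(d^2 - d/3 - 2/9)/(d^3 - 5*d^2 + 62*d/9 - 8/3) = (3*d + 1)/(3*d^2 - 13*d + 12)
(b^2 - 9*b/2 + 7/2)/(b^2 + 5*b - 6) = (b - 7/2)/(b + 6)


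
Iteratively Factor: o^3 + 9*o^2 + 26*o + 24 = (o + 3)*(o^2 + 6*o + 8) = (o + 2)*(o + 3)*(o + 4)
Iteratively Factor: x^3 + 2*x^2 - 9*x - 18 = (x + 3)*(x^2 - x - 6) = (x + 2)*(x + 3)*(x - 3)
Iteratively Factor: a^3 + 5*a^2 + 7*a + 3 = (a + 3)*(a^2 + 2*a + 1) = (a + 1)*(a + 3)*(a + 1)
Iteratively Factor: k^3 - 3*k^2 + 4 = (k + 1)*(k^2 - 4*k + 4) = (k - 2)*(k + 1)*(k - 2)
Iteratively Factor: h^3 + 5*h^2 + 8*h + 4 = (h + 2)*(h^2 + 3*h + 2) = (h + 1)*(h + 2)*(h + 2)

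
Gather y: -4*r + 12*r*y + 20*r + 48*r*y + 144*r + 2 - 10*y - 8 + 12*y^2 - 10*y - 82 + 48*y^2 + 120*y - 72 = 160*r + 60*y^2 + y*(60*r + 100) - 160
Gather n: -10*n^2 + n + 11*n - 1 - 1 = -10*n^2 + 12*n - 2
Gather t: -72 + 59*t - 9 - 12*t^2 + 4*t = -12*t^2 + 63*t - 81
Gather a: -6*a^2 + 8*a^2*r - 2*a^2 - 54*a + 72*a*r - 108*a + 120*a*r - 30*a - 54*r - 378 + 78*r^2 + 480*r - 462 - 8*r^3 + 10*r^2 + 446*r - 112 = a^2*(8*r - 8) + a*(192*r - 192) - 8*r^3 + 88*r^2 + 872*r - 952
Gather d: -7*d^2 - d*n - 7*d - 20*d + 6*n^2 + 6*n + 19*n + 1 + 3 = -7*d^2 + d*(-n - 27) + 6*n^2 + 25*n + 4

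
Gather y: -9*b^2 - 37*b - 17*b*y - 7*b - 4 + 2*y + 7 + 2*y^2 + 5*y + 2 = -9*b^2 - 44*b + 2*y^2 + y*(7 - 17*b) + 5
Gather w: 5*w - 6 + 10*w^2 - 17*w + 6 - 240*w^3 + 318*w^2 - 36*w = -240*w^3 + 328*w^2 - 48*w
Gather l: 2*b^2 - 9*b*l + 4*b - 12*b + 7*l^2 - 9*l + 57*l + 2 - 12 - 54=2*b^2 - 8*b + 7*l^2 + l*(48 - 9*b) - 64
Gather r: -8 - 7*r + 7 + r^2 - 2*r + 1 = r^2 - 9*r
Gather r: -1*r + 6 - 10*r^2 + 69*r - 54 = -10*r^2 + 68*r - 48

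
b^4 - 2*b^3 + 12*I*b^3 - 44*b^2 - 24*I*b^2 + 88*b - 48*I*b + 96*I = (b - 2)*(b + 2*I)*(b + 4*I)*(b + 6*I)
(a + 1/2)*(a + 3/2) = a^2 + 2*a + 3/4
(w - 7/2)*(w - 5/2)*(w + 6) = w^3 - 109*w/4 + 105/2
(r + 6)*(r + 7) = r^2 + 13*r + 42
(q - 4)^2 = q^2 - 8*q + 16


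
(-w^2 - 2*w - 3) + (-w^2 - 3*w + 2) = -2*w^2 - 5*w - 1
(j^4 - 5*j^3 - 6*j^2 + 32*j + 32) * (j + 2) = j^5 - 3*j^4 - 16*j^3 + 20*j^2 + 96*j + 64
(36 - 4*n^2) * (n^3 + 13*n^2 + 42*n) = -4*n^5 - 52*n^4 - 132*n^3 + 468*n^2 + 1512*n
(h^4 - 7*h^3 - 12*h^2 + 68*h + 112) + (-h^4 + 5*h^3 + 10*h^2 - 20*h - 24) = -2*h^3 - 2*h^2 + 48*h + 88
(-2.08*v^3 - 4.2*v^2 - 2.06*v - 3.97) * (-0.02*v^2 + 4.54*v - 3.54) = 0.0416*v^5 - 9.3592*v^4 - 11.6636*v^3 + 5.595*v^2 - 10.7314*v + 14.0538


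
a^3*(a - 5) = a^4 - 5*a^3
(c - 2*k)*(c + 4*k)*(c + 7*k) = c^3 + 9*c^2*k + 6*c*k^2 - 56*k^3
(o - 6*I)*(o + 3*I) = o^2 - 3*I*o + 18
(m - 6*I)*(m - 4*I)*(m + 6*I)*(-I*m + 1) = -I*m^4 - 3*m^3 - 40*I*m^2 - 108*m - 144*I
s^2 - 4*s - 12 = (s - 6)*(s + 2)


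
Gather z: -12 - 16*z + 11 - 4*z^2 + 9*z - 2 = -4*z^2 - 7*z - 3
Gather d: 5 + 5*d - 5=5*d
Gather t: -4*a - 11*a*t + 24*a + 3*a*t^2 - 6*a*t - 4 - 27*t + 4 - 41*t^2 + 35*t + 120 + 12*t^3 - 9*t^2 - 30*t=20*a + 12*t^3 + t^2*(3*a - 50) + t*(-17*a - 22) + 120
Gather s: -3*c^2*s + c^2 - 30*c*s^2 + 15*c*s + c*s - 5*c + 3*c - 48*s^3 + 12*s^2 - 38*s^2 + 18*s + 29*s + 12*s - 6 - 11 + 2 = c^2 - 2*c - 48*s^3 + s^2*(-30*c - 26) + s*(-3*c^2 + 16*c + 59) - 15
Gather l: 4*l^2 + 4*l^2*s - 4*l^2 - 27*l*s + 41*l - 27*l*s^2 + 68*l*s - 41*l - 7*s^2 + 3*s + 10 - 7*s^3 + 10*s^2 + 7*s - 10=4*l^2*s + l*(-27*s^2 + 41*s) - 7*s^3 + 3*s^2 + 10*s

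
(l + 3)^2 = l^2 + 6*l + 9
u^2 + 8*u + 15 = (u + 3)*(u + 5)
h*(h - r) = h^2 - h*r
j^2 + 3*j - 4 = (j - 1)*(j + 4)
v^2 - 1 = (v - 1)*(v + 1)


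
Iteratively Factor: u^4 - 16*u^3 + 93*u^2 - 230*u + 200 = (u - 4)*(u^3 - 12*u^2 + 45*u - 50) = (u - 4)*(u - 2)*(u^2 - 10*u + 25) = (u - 5)*(u - 4)*(u - 2)*(u - 5)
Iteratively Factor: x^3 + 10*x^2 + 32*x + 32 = (x + 4)*(x^2 + 6*x + 8) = (x + 4)^2*(x + 2)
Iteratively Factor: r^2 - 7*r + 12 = (r - 4)*(r - 3)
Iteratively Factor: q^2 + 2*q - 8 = (q + 4)*(q - 2)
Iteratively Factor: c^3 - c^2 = (c)*(c^2 - c) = c^2*(c - 1)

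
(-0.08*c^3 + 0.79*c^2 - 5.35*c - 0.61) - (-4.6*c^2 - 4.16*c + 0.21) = -0.08*c^3 + 5.39*c^2 - 1.19*c - 0.82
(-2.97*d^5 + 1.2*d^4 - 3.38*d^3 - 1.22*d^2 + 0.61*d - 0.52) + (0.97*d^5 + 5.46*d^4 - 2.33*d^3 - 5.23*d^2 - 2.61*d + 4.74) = -2.0*d^5 + 6.66*d^4 - 5.71*d^3 - 6.45*d^2 - 2.0*d + 4.22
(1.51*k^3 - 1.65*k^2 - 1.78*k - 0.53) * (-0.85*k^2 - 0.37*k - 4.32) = -1.2835*k^5 + 0.8438*k^4 - 4.3997*k^3 + 8.2371*k^2 + 7.8857*k + 2.2896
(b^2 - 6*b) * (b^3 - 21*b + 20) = b^5 - 6*b^4 - 21*b^3 + 146*b^2 - 120*b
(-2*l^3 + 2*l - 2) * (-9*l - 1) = 18*l^4 + 2*l^3 - 18*l^2 + 16*l + 2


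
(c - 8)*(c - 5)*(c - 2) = c^3 - 15*c^2 + 66*c - 80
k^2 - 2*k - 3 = (k - 3)*(k + 1)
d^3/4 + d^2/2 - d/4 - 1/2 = (d/4 + 1/4)*(d - 1)*(d + 2)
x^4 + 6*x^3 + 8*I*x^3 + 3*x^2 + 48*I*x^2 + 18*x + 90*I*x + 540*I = (x + 6)*(x - 3*I)*(x + 5*I)*(x + 6*I)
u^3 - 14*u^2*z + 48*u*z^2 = u*(u - 8*z)*(u - 6*z)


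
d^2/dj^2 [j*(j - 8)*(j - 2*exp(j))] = -2*j^2*exp(j) + 8*j*exp(j) + 6*j + 28*exp(j) - 16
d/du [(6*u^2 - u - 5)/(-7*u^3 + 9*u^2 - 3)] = (-3*u*(7*u - 6)*(-6*u^2 + u + 5) + (1 - 12*u)*(7*u^3 - 9*u^2 + 3))/(7*u^3 - 9*u^2 + 3)^2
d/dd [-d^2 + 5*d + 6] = 5 - 2*d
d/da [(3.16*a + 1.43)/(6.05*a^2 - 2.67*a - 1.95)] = (19.118*a^2 - 8.4372*a - (3.16*a + 1.43)*(12.1*a - 2.67) - 6.162)/(-6.05*a^2 + 2.67*a + 1.95)^2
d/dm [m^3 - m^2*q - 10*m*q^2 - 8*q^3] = 3*m^2 - 2*m*q - 10*q^2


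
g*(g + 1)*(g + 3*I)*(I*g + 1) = I*g^4 - 2*g^3 + I*g^3 - 2*g^2 + 3*I*g^2 + 3*I*g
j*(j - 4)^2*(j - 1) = j^4 - 9*j^3 + 24*j^2 - 16*j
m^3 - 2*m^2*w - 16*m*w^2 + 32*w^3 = (m - 4*w)*(m - 2*w)*(m + 4*w)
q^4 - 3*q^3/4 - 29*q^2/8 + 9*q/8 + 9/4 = (q - 2)*(q - 1)*(q + 3/4)*(q + 3/2)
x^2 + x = x*(x + 1)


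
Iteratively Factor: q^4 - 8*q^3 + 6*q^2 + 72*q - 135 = (q - 5)*(q^3 - 3*q^2 - 9*q + 27) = (q - 5)*(q - 3)*(q^2 - 9) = (q - 5)*(q - 3)*(q + 3)*(q - 3)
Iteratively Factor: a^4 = (a)*(a^3) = a^2*(a^2) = a^3*(a)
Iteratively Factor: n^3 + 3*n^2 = (n)*(n^2 + 3*n) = n*(n + 3)*(n)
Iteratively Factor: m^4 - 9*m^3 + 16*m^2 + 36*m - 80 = (m - 2)*(m^3 - 7*m^2 + 2*m + 40) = (m - 2)*(m + 2)*(m^2 - 9*m + 20) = (m - 4)*(m - 2)*(m + 2)*(m - 5)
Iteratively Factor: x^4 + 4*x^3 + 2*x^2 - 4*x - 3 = (x + 3)*(x^3 + x^2 - x - 1) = (x + 1)*(x + 3)*(x^2 - 1) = (x - 1)*(x + 1)*(x + 3)*(x + 1)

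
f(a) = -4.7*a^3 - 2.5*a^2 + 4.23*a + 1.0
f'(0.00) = 4.23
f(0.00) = 1.00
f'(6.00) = -533.37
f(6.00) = -1078.82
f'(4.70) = -330.74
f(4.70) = -522.31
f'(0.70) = -6.18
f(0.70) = 1.12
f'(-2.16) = -50.75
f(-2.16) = 27.56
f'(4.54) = -309.09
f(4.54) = -471.14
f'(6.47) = -618.36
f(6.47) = -1349.23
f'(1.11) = -18.69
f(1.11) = -3.81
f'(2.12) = -69.74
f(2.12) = -46.05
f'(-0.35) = 4.25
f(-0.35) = -0.59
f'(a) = -14.1*a^2 - 5.0*a + 4.23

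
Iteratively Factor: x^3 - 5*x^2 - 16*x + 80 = (x + 4)*(x^2 - 9*x + 20) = (x - 4)*(x + 4)*(x - 5)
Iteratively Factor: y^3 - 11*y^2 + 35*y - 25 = (y - 5)*(y^2 - 6*y + 5) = (y - 5)^2*(y - 1)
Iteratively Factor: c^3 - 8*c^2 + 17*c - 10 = (c - 5)*(c^2 - 3*c + 2) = (c - 5)*(c - 1)*(c - 2)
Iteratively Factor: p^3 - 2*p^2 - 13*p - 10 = (p + 2)*(p^2 - 4*p - 5) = (p - 5)*(p + 2)*(p + 1)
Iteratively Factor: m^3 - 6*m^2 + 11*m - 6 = (m - 1)*(m^2 - 5*m + 6) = (m - 2)*(m - 1)*(m - 3)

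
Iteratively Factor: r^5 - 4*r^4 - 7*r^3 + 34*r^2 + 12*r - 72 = (r - 3)*(r^4 - r^3 - 10*r^2 + 4*r + 24) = (r - 3)*(r + 2)*(r^3 - 3*r^2 - 4*r + 12) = (r - 3)^2*(r + 2)*(r^2 - 4) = (r - 3)^2*(r + 2)^2*(r - 2)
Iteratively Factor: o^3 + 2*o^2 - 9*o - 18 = (o + 3)*(o^2 - o - 6) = (o - 3)*(o + 3)*(o + 2)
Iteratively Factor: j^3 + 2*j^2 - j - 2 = (j + 1)*(j^2 + j - 2) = (j + 1)*(j + 2)*(j - 1)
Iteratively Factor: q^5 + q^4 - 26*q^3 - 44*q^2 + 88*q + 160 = (q - 5)*(q^4 + 6*q^3 + 4*q^2 - 24*q - 32) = (q - 5)*(q + 2)*(q^3 + 4*q^2 - 4*q - 16) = (q - 5)*(q + 2)*(q + 4)*(q^2 - 4) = (q - 5)*(q + 2)^2*(q + 4)*(q - 2)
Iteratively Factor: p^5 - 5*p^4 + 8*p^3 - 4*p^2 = (p - 1)*(p^4 - 4*p^3 + 4*p^2) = (p - 2)*(p - 1)*(p^3 - 2*p^2) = p*(p - 2)*(p - 1)*(p^2 - 2*p) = p*(p - 2)^2*(p - 1)*(p)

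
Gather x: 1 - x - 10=-x - 9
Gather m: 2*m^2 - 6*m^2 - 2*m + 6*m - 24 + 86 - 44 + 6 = -4*m^2 + 4*m + 24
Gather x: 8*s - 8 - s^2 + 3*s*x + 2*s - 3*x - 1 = -s^2 + 10*s + x*(3*s - 3) - 9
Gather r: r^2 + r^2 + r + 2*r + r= 2*r^2 + 4*r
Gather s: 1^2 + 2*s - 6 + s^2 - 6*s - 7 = s^2 - 4*s - 12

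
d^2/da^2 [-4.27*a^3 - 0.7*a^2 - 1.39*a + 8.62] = -25.62*a - 1.4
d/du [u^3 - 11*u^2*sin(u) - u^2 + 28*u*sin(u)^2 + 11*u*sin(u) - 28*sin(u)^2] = -11*u^2*cos(u) + 3*u^2 - 22*u*sin(u) + 28*u*sin(2*u) + 11*u*cos(u) - 2*u + 28*sin(u)^2 + 11*sin(u) - 28*sin(2*u)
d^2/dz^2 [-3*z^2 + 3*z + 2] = -6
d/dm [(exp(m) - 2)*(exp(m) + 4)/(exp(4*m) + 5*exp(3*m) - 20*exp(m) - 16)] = (-2*exp(m) - 3)*exp(m)/(exp(4*m) + 6*exp(3*m) + 13*exp(2*m) + 12*exp(m) + 4)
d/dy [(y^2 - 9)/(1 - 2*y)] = 2*(-y^2 + y - 9)/(4*y^2 - 4*y + 1)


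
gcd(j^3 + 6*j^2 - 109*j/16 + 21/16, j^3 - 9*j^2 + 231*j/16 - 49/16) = j - 1/4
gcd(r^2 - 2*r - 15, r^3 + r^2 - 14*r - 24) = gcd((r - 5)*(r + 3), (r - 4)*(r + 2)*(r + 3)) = r + 3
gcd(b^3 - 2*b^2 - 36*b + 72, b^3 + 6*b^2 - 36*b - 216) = b^2 - 36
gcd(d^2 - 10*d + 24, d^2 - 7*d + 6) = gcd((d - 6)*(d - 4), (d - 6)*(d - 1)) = d - 6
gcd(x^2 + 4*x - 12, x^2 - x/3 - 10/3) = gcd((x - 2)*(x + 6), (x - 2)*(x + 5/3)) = x - 2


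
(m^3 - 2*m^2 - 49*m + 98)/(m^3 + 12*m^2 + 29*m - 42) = (m^2 - 9*m + 14)/(m^2 + 5*m - 6)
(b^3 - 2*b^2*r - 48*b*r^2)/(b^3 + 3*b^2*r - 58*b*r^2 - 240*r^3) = b/(b + 5*r)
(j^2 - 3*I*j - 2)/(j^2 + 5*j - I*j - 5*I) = (j - 2*I)/(j + 5)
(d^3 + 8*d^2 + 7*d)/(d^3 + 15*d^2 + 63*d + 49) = d/(d + 7)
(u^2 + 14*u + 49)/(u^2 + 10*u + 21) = (u + 7)/(u + 3)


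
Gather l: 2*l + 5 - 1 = 2*l + 4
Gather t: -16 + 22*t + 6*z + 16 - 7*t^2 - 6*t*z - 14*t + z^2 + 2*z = -7*t^2 + t*(8 - 6*z) + z^2 + 8*z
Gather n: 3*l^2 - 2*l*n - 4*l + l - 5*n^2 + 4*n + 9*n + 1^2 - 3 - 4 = 3*l^2 - 3*l - 5*n^2 + n*(13 - 2*l) - 6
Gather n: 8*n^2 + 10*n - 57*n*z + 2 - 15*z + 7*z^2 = 8*n^2 + n*(10 - 57*z) + 7*z^2 - 15*z + 2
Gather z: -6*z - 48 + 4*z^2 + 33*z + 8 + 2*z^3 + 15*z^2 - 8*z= 2*z^3 + 19*z^2 + 19*z - 40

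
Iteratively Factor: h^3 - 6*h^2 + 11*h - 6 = (h - 1)*(h^2 - 5*h + 6) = (h - 3)*(h - 1)*(h - 2)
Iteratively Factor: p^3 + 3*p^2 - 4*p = (p + 4)*(p^2 - p) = (p - 1)*(p + 4)*(p)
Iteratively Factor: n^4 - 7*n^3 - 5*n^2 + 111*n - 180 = (n - 5)*(n^3 - 2*n^2 - 15*n + 36) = (n - 5)*(n - 3)*(n^2 + n - 12) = (n - 5)*(n - 3)*(n + 4)*(n - 3)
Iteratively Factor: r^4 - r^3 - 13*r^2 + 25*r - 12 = (r - 1)*(r^3 - 13*r + 12) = (r - 3)*(r - 1)*(r^2 + 3*r - 4) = (r - 3)*(r - 1)^2*(r + 4)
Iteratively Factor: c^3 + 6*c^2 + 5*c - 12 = (c + 4)*(c^2 + 2*c - 3) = (c - 1)*(c + 4)*(c + 3)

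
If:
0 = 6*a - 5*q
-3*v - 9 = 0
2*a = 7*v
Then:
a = -21/2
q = -63/5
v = -3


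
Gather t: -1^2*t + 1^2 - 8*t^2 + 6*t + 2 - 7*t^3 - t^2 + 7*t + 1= -7*t^3 - 9*t^2 + 12*t + 4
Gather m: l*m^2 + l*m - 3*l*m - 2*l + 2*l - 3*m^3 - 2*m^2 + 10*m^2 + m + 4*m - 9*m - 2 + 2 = -3*m^3 + m^2*(l + 8) + m*(-2*l - 4)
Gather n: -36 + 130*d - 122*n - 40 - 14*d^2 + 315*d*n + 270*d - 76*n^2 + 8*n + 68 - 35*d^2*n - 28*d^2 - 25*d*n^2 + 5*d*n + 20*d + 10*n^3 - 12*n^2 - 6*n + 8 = -42*d^2 + 420*d + 10*n^3 + n^2*(-25*d - 88) + n*(-35*d^2 + 320*d - 120)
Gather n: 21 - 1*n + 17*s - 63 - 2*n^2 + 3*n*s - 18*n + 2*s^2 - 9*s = -2*n^2 + n*(3*s - 19) + 2*s^2 + 8*s - 42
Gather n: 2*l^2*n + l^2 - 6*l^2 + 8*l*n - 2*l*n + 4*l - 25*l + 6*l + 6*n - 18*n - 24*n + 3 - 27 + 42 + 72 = -5*l^2 - 15*l + n*(2*l^2 + 6*l - 36) + 90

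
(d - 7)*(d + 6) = d^2 - d - 42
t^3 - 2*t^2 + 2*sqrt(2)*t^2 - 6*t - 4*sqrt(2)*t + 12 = (t - 2)*(t - sqrt(2))*(t + 3*sqrt(2))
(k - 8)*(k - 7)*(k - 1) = k^3 - 16*k^2 + 71*k - 56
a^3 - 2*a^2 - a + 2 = (a - 2)*(a - 1)*(a + 1)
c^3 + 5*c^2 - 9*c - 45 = (c - 3)*(c + 3)*(c + 5)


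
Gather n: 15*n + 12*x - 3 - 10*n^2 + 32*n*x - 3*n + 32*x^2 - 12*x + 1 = -10*n^2 + n*(32*x + 12) + 32*x^2 - 2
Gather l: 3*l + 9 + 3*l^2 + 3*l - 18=3*l^2 + 6*l - 9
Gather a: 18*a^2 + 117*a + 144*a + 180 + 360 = 18*a^2 + 261*a + 540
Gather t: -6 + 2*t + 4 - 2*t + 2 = 0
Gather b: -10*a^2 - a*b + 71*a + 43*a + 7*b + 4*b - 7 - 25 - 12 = -10*a^2 + 114*a + b*(11 - a) - 44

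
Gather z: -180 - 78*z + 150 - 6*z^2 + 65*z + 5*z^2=-z^2 - 13*z - 30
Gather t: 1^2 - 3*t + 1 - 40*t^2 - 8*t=-40*t^2 - 11*t + 2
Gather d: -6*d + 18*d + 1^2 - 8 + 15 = 12*d + 8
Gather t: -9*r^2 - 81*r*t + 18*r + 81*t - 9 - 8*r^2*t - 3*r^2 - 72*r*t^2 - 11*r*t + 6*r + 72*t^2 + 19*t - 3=-12*r^2 + 24*r + t^2*(72 - 72*r) + t*(-8*r^2 - 92*r + 100) - 12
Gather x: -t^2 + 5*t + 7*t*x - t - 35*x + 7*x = -t^2 + 4*t + x*(7*t - 28)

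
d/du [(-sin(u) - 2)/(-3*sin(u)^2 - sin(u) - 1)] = (-12*sin(u) + 3*cos(u)^2 - 4)*cos(u)/(3*sin(u)^2 + sin(u) + 1)^2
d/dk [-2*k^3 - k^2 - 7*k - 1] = -6*k^2 - 2*k - 7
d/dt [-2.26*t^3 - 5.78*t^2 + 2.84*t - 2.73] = -6.78*t^2 - 11.56*t + 2.84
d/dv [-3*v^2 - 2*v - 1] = -6*v - 2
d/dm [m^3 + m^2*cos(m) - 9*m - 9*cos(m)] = -m^2*sin(m) + 3*m^2 + 2*m*cos(m) + 9*sin(m) - 9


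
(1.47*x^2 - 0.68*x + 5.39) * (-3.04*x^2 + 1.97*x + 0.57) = -4.4688*x^4 + 4.9631*x^3 - 16.8873*x^2 + 10.2307*x + 3.0723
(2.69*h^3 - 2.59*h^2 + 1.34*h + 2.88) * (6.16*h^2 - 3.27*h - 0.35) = 16.5704*h^5 - 24.7507*h^4 + 15.7822*h^3 + 14.2655*h^2 - 9.8866*h - 1.008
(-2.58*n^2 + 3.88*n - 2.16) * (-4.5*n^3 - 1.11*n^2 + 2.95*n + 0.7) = 11.61*n^5 - 14.5962*n^4 - 2.1978*n^3 + 12.0376*n^2 - 3.656*n - 1.512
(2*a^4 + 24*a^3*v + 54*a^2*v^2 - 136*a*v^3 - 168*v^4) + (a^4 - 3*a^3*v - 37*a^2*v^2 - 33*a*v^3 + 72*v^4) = 3*a^4 + 21*a^3*v + 17*a^2*v^2 - 169*a*v^3 - 96*v^4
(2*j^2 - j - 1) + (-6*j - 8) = 2*j^2 - 7*j - 9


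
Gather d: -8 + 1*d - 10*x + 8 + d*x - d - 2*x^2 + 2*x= d*x - 2*x^2 - 8*x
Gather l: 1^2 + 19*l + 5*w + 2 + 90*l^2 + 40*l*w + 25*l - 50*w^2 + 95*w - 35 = 90*l^2 + l*(40*w + 44) - 50*w^2 + 100*w - 32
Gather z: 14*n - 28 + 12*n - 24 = 26*n - 52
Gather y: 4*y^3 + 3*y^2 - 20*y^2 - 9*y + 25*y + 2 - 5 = 4*y^3 - 17*y^2 + 16*y - 3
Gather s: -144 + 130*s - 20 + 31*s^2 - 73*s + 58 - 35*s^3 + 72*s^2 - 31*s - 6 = -35*s^3 + 103*s^2 + 26*s - 112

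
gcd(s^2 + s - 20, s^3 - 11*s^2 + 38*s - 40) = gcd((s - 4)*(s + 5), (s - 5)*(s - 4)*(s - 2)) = s - 4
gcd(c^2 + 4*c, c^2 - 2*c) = c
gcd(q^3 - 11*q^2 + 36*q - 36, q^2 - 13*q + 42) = q - 6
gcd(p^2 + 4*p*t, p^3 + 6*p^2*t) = p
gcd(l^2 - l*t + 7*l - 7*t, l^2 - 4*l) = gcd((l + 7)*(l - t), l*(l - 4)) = 1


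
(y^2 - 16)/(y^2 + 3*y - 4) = (y - 4)/(y - 1)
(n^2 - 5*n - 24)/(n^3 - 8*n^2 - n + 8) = (n + 3)/(n^2 - 1)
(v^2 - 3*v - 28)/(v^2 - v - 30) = (-v^2 + 3*v + 28)/(-v^2 + v + 30)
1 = 1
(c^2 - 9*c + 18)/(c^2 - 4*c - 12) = (c - 3)/(c + 2)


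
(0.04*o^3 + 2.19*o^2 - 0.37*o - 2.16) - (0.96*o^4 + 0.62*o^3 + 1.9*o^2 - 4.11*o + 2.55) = -0.96*o^4 - 0.58*o^3 + 0.29*o^2 + 3.74*o - 4.71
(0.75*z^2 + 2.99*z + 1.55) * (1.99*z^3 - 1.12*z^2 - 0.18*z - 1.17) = 1.4925*z^5 + 5.1101*z^4 - 0.3993*z^3 - 3.1517*z^2 - 3.7773*z - 1.8135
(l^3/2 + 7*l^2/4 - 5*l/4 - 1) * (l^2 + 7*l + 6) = l^5/2 + 21*l^4/4 + 14*l^3 + 3*l^2/4 - 29*l/2 - 6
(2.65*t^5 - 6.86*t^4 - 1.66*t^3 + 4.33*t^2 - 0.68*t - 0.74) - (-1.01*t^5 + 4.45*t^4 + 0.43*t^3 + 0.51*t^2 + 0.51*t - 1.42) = 3.66*t^5 - 11.31*t^4 - 2.09*t^3 + 3.82*t^2 - 1.19*t + 0.68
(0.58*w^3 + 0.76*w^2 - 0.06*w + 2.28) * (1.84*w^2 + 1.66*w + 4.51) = 1.0672*w^5 + 2.3612*w^4 + 3.767*w^3 + 7.5232*w^2 + 3.5142*w + 10.2828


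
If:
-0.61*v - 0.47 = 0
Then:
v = -0.77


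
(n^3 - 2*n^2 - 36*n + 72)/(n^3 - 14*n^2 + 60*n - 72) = (n + 6)/(n - 6)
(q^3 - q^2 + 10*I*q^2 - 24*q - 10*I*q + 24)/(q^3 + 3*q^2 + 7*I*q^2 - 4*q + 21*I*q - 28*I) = (q^2 + 10*I*q - 24)/(q^2 + q*(4 + 7*I) + 28*I)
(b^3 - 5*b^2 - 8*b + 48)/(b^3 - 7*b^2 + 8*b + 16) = (b + 3)/(b + 1)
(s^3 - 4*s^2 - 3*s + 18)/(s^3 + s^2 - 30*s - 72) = (s^3 - 4*s^2 - 3*s + 18)/(s^3 + s^2 - 30*s - 72)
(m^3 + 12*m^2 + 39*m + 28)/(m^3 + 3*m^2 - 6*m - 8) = (m + 7)/(m - 2)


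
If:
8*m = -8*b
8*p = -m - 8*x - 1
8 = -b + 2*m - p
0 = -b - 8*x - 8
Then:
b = -71/26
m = 71/26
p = 5/26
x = -137/208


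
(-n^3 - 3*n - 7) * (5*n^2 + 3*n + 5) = -5*n^5 - 3*n^4 - 20*n^3 - 44*n^2 - 36*n - 35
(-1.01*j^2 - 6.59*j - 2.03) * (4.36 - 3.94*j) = 3.9794*j^3 + 21.561*j^2 - 20.7342*j - 8.8508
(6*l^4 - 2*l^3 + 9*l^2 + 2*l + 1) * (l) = 6*l^5 - 2*l^4 + 9*l^3 + 2*l^2 + l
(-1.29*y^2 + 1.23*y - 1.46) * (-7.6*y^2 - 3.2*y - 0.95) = 9.804*y^4 - 5.22*y^3 + 8.3855*y^2 + 3.5035*y + 1.387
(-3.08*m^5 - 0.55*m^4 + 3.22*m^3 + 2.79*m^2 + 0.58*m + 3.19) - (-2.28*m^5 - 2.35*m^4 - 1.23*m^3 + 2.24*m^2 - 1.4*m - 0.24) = -0.8*m^5 + 1.8*m^4 + 4.45*m^3 + 0.55*m^2 + 1.98*m + 3.43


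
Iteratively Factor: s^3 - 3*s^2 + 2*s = (s - 2)*(s^2 - s) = (s - 2)*(s - 1)*(s)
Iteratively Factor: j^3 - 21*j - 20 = (j + 4)*(j^2 - 4*j - 5) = (j + 1)*(j + 4)*(j - 5)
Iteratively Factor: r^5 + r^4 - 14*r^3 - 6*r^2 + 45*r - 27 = (r + 3)*(r^4 - 2*r^3 - 8*r^2 + 18*r - 9) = (r - 1)*(r + 3)*(r^3 - r^2 - 9*r + 9) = (r - 3)*(r - 1)*(r + 3)*(r^2 + 2*r - 3) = (r - 3)*(r - 1)^2*(r + 3)*(r + 3)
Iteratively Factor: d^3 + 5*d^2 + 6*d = (d)*(d^2 + 5*d + 6) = d*(d + 2)*(d + 3)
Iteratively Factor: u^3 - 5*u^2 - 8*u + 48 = (u - 4)*(u^2 - u - 12) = (u - 4)*(u + 3)*(u - 4)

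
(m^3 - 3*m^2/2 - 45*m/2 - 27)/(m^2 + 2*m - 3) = (m^2 - 9*m/2 - 9)/(m - 1)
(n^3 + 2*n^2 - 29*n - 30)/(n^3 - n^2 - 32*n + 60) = (n + 1)/(n - 2)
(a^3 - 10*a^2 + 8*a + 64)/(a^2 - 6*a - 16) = a - 4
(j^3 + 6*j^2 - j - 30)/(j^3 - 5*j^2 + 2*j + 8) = (j^2 + 8*j + 15)/(j^2 - 3*j - 4)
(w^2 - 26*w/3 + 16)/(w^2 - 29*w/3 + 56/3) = (w - 6)/(w - 7)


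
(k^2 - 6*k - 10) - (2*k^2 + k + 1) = -k^2 - 7*k - 11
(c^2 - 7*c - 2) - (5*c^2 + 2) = -4*c^2 - 7*c - 4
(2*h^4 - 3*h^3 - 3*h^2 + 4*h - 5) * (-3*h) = -6*h^5 + 9*h^4 + 9*h^3 - 12*h^2 + 15*h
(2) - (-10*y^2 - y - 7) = 10*y^2 + y + 9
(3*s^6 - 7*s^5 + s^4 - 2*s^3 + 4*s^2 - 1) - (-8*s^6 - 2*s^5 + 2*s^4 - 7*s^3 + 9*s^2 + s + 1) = 11*s^6 - 5*s^5 - s^4 + 5*s^3 - 5*s^2 - s - 2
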